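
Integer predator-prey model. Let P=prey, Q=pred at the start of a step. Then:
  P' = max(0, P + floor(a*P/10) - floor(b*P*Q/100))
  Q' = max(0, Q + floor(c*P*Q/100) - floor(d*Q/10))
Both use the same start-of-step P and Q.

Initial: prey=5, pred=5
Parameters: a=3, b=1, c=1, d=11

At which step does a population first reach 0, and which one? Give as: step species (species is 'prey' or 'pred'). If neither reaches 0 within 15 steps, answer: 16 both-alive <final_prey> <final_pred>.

Answer: 1 pred

Derivation:
Step 1: prey: 5+1-0=6; pred: 5+0-5=0
First extinction: pred at step 1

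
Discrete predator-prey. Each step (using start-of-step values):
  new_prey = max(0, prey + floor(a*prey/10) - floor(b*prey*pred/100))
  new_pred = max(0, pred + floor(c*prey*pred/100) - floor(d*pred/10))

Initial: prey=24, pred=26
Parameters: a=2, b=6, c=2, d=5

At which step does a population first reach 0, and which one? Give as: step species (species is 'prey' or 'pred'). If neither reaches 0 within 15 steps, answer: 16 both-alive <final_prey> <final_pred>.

Step 1: prey: 24+4-37=0; pred: 26+12-13=25
First extinction: prey at step 1

Answer: 1 prey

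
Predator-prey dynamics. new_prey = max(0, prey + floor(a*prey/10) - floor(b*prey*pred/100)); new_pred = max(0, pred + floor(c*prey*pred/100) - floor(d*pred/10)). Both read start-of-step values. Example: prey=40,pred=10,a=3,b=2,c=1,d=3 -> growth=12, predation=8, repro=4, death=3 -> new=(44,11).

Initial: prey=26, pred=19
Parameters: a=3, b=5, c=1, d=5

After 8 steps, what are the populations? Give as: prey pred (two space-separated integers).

Step 1: prey: 26+7-24=9; pred: 19+4-9=14
Step 2: prey: 9+2-6=5; pred: 14+1-7=8
Step 3: prey: 5+1-2=4; pred: 8+0-4=4
Step 4: prey: 4+1-0=5; pred: 4+0-2=2
Step 5: prey: 5+1-0=6; pred: 2+0-1=1
Step 6: prey: 6+1-0=7; pred: 1+0-0=1
Step 7: prey: 7+2-0=9; pred: 1+0-0=1
Step 8: prey: 9+2-0=11; pred: 1+0-0=1

Answer: 11 1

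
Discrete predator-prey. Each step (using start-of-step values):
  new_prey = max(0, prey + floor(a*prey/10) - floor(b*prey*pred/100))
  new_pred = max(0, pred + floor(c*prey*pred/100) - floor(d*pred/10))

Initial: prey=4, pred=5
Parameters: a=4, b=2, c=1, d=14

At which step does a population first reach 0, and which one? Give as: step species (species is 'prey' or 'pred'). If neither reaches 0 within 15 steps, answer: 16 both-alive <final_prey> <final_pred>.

Step 1: prey: 4+1-0=5; pred: 5+0-7=0
First extinction: pred at step 1

Answer: 1 pred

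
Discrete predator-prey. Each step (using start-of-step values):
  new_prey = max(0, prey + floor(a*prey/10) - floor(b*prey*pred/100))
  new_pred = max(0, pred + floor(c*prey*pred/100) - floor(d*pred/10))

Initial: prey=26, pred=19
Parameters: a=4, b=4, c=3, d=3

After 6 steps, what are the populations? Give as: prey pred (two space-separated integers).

Step 1: prey: 26+10-19=17; pred: 19+14-5=28
Step 2: prey: 17+6-19=4; pred: 28+14-8=34
Step 3: prey: 4+1-5=0; pred: 34+4-10=28
Step 4: prey: 0+0-0=0; pred: 28+0-8=20
Step 5: prey: 0+0-0=0; pred: 20+0-6=14
Step 6: prey: 0+0-0=0; pred: 14+0-4=10

Answer: 0 10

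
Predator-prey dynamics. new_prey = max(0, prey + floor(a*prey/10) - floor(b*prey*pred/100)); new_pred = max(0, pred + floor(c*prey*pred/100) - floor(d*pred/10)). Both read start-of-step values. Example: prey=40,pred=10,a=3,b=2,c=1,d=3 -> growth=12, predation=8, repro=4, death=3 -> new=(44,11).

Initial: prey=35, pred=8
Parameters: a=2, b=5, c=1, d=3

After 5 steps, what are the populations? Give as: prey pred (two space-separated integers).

Answer: 14 5

Derivation:
Step 1: prey: 35+7-14=28; pred: 8+2-2=8
Step 2: prey: 28+5-11=22; pred: 8+2-2=8
Step 3: prey: 22+4-8=18; pred: 8+1-2=7
Step 4: prey: 18+3-6=15; pred: 7+1-2=6
Step 5: prey: 15+3-4=14; pred: 6+0-1=5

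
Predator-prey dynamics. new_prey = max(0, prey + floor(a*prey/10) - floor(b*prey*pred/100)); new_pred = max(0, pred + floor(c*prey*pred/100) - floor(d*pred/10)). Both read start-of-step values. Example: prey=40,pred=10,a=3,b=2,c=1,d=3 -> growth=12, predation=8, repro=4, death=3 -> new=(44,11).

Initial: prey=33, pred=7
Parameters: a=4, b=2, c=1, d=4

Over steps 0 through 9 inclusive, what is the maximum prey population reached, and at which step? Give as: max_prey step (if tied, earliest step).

Answer: 112 6

Derivation:
Step 1: prey: 33+13-4=42; pred: 7+2-2=7
Step 2: prey: 42+16-5=53; pred: 7+2-2=7
Step 3: prey: 53+21-7=67; pred: 7+3-2=8
Step 4: prey: 67+26-10=83; pred: 8+5-3=10
Step 5: prey: 83+33-16=100; pred: 10+8-4=14
Step 6: prey: 100+40-28=112; pred: 14+14-5=23
Step 7: prey: 112+44-51=105; pred: 23+25-9=39
Step 8: prey: 105+42-81=66; pred: 39+40-15=64
Step 9: prey: 66+26-84=8; pred: 64+42-25=81
Max prey = 112 at step 6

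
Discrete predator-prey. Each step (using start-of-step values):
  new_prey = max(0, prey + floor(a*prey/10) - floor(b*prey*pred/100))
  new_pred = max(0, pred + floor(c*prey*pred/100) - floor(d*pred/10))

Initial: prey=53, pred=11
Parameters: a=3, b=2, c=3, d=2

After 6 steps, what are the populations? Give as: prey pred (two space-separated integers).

Step 1: prey: 53+15-11=57; pred: 11+17-2=26
Step 2: prey: 57+17-29=45; pred: 26+44-5=65
Step 3: prey: 45+13-58=0; pred: 65+87-13=139
Step 4: prey: 0+0-0=0; pred: 139+0-27=112
Step 5: prey: 0+0-0=0; pred: 112+0-22=90
Step 6: prey: 0+0-0=0; pred: 90+0-18=72

Answer: 0 72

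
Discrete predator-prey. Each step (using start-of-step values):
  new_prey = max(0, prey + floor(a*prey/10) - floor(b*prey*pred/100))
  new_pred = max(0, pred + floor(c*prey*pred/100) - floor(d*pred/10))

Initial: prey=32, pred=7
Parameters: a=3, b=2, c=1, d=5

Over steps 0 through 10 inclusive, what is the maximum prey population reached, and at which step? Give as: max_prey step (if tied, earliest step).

Answer: 112 8

Derivation:
Step 1: prey: 32+9-4=37; pred: 7+2-3=6
Step 2: prey: 37+11-4=44; pred: 6+2-3=5
Step 3: prey: 44+13-4=53; pred: 5+2-2=5
Step 4: prey: 53+15-5=63; pred: 5+2-2=5
Step 5: prey: 63+18-6=75; pred: 5+3-2=6
Step 6: prey: 75+22-9=88; pred: 6+4-3=7
Step 7: prey: 88+26-12=102; pred: 7+6-3=10
Step 8: prey: 102+30-20=112; pred: 10+10-5=15
Step 9: prey: 112+33-33=112; pred: 15+16-7=24
Step 10: prey: 112+33-53=92; pred: 24+26-12=38
Max prey = 112 at step 8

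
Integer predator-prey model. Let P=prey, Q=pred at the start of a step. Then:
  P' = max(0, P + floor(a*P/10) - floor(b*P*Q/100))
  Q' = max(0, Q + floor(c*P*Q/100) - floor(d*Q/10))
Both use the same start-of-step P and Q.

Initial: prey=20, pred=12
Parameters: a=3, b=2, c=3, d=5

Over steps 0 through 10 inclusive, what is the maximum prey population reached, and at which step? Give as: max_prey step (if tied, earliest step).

Answer: 23 2

Derivation:
Step 1: prey: 20+6-4=22; pred: 12+7-6=13
Step 2: prey: 22+6-5=23; pred: 13+8-6=15
Step 3: prey: 23+6-6=23; pred: 15+10-7=18
Step 4: prey: 23+6-8=21; pred: 18+12-9=21
Step 5: prey: 21+6-8=19; pred: 21+13-10=24
Step 6: prey: 19+5-9=15; pred: 24+13-12=25
Step 7: prey: 15+4-7=12; pred: 25+11-12=24
Step 8: prey: 12+3-5=10; pred: 24+8-12=20
Step 9: prey: 10+3-4=9; pred: 20+6-10=16
Step 10: prey: 9+2-2=9; pred: 16+4-8=12
Max prey = 23 at step 2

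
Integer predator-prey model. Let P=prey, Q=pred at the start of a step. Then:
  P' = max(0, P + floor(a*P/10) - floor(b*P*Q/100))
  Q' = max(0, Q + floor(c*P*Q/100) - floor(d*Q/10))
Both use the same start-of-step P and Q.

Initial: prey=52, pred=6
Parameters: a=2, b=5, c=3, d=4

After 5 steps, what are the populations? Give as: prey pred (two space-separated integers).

Step 1: prey: 52+10-15=47; pred: 6+9-2=13
Step 2: prey: 47+9-30=26; pred: 13+18-5=26
Step 3: prey: 26+5-33=0; pred: 26+20-10=36
Step 4: prey: 0+0-0=0; pred: 36+0-14=22
Step 5: prey: 0+0-0=0; pred: 22+0-8=14

Answer: 0 14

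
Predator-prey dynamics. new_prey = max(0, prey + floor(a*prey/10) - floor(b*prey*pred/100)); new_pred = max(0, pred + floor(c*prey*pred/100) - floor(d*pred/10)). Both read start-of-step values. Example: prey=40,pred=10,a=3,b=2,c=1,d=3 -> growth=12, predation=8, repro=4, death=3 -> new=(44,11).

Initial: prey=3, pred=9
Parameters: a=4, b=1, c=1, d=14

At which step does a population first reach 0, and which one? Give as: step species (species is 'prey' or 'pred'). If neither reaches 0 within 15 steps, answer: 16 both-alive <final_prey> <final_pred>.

Answer: 1 pred

Derivation:
Step 1: prey: 3+1-0=4; pred: 9+0-12=0
First extinction: pred at step 1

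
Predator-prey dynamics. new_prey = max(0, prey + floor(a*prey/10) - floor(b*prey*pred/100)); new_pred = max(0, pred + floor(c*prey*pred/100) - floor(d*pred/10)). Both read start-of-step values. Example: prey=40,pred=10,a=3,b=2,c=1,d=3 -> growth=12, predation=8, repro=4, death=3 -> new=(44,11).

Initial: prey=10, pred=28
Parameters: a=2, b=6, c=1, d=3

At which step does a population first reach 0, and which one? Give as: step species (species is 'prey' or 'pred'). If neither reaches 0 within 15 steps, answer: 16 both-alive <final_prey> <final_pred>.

Answer: 1 prey

Derivation:
Step 1: prey: 10+2-16=0; pred: 28+2-8=22
First extinction: prey at step 1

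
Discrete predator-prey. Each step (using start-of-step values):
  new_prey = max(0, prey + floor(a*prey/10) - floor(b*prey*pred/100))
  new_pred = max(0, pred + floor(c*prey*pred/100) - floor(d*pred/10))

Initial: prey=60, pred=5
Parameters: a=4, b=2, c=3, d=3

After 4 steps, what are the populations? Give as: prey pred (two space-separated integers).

Step 1: prey: 60+24-6=78; pred: 5+9-1=13
Step 2: prey: 78+31-20=89; pred: 13+30-3=40
Step 3: prey: 89+35-71=53; pred: 40+106-12=134
Step 4: prey: 53+21-142=0; pred: 134+213-40=307

Answer: 0 307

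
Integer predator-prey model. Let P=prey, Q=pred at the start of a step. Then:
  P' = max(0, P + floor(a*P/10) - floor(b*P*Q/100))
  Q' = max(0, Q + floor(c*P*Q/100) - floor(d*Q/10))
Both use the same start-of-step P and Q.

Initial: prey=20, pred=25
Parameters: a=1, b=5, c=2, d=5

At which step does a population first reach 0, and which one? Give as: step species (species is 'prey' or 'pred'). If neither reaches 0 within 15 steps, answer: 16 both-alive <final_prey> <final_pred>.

Step 1: prey: 20+2-25=0; pred: 25+10-12=23
First extinction: prey at step 1

Answer: 1 prey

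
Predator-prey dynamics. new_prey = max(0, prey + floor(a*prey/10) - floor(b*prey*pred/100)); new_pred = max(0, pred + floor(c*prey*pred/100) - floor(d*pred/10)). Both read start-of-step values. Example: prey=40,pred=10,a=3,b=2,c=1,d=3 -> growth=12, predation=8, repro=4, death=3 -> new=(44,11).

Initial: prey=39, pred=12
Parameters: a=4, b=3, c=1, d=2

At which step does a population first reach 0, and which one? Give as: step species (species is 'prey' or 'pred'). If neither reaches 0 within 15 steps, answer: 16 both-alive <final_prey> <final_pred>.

Step 1: prey: 39+15-14=40; pred: 12+4-2=14
Step 2: prey: 40+16-16=40; pred: 14+5-2=17
Step 3: prey: 40+16-20=36; pred: 17+6-3=20
Step 4: prey: 36+14-21=29; pred: 20+7-4=23
Step 5: prey: 29+11-20=20; pred: 23+6-4=25
Step 6: prey: 20+8-15=13; pred: 25+5-5=25
Step 7: prey: 13+5-9=9; pred: 25+3-5=23
Step 8: prey: 9+3-6=6; pred: 23+2-4=21
Step 9: prey: 6+2-3=5; pred: 21+1-4=18
Step 10: prey: 5+2-2=5; pred: 18+0-3=15
Step 11: prey: 5+2-2=5; pred: 15+0-3=12
Step 12: prey: 5+2-1=6; pred: 12+0-2=10
Step 13: prey: 6+2-1=7; pred: 10+0-2=8
Step 14: prey: 7+2-1=8; pred: 8+0-1=7
Step 15: prey: 8+3-1=10; pred: 7+0-1=6
No extinction within 15 steps

Answer: 16 both-alive 10 6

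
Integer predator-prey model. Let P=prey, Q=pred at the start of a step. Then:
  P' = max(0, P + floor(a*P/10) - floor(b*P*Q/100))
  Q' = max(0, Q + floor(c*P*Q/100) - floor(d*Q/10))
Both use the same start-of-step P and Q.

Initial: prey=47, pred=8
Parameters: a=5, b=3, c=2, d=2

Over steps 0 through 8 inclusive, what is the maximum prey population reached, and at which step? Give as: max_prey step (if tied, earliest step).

Step 1: prey: 47+23-11=59; pred: 8+7-1=14
Step 2: prey: 59+29-24=64; pred: 14+16-2=28
Step 3: prey: 64+32-53=43; pred: 28+35-5=58
Step 4: prey: 43+21-74=0; pred: 58+49-11=96
Step 5: prey: 0+0-0=0; pred: 96+0-19=77
Step 6: prey: 0+0-0=0; pred: 77+0-15=62
Step 7: prey: 0+0-0=0; pred: 62+0-12=50
Step 8: prey: 0+0-0=0; pred: 50+0-10=40
Max prey = 64 at step 2

Answer: 64 2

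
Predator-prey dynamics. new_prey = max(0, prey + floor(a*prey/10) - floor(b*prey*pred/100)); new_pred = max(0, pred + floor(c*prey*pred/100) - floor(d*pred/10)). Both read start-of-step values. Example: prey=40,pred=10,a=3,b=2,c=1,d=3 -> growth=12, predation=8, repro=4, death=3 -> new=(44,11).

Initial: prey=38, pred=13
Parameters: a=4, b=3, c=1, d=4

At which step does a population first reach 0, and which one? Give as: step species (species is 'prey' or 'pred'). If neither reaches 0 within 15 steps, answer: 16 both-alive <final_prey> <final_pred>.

Step 1: prey: 38+15-14=39; pred: 13+4-5=12
Step 2: prey: 39+15-14=40; pred: 12+4-4=12
Step 3: prey: 40+16-14=42; pred: 12+4-4=12
Step 4: prey: 42+16-15=43; pred: 12+5-4=13
Step 5: prey: 43+17-16=44; pred: 13+5-5=13
Step 6: prey: 44+17-17=44; pred: 13+5-5=13
Steps 7-15: state stable at prey=44, pred=13 (no change)
No extinction within 15 steps

Answer: 16 both-alive 44 13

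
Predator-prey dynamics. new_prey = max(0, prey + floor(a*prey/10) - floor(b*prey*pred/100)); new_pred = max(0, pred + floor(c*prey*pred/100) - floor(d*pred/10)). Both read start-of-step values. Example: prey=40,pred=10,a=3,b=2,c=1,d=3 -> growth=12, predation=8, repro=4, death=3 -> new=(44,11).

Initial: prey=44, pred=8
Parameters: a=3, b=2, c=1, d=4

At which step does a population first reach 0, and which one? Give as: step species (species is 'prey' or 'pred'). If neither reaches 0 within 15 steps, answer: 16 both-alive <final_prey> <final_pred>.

Answer: 16 both-alive 13 5

Derivation:
Step 1: prey: 44+13-7=50; pred: 8+3-3=8
Step 2: prey: 50+15-8=57; pred: 8+4-3=9
Step 3: prey: 57+17-10=64; pred: 9+5-3=11
Step 4: prey: 64+19-14=69; pred: 11+7-4=14
Step 5: prey: 69+20-19=70; pred: 14+9-5=18
Step 6: prey: 70+21-25=66; pred: 18+12-7=23
Step 7: prey: 66+19-30=55; pred: 23+15-9=29
Step 8: prey: 55+16-31=40; pred: 29+15-11=33
Step 9: prey: 40+12-26=26; pred: 33+13-13=33
Step 10: prey: 26+7-17=16; pred: 33+8-13=28
Step 11: prey: 16+4-8=12; pred: 28+4-11=21
Step 12: prey: 12+3-5=10; pred: 21+2-8=15
Step 13: prey: 10+3-3=10; pred: 15+1-6=10
Step 14: prey: 10+3-2=11; pred: 10+1-4=7
Step 15: prey: 11+3-1=13; pred: 7+0-2=5
No extinction within 15 steps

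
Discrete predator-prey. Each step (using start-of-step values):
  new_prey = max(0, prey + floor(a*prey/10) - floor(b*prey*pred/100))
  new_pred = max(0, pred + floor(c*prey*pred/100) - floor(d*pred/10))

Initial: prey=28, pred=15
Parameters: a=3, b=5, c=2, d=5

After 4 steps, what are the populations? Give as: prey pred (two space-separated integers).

Step 1: prey: 28+8-21=15; pred: 15+8-7=16
Step 2: prey: 15+4-12=7; pred: 16+4-8=12
Step 3: prey: 7+2-4=5; pred: 12+1-6=7
Step 4: prey: 5+1-1=5; pred: 7+0-3=4

Answer: 5 4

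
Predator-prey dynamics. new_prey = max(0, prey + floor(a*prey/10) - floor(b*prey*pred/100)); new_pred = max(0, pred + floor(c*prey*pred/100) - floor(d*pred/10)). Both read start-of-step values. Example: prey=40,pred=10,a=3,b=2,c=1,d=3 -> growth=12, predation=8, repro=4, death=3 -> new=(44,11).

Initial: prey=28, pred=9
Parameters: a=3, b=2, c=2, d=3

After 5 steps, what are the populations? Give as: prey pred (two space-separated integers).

Step 1: prey: 28+8-5=31; pred: 9+5-2=12
Step 2: prey: 31+9-7=33; pred: 12+7-3=16
Step 3: prey: 33+9-10=32; pred: 16+10-4=22
Step 4: prey: 32+9-14=27; pred: 22+14-6=30
Step 5: prey: 27+8-16=19; pred: 30+16-9=37

Answer: 19 37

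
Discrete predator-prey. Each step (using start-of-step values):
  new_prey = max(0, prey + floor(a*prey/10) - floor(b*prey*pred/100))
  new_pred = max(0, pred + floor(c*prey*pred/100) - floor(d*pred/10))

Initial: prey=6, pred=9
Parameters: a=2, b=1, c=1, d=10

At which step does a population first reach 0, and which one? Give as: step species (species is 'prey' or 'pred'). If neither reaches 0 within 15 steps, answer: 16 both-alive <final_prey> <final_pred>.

Step 1: prey: 6+1-0=7; pred: 9+0-9=0
First extinction: pred at step 1

Answer: 1 pred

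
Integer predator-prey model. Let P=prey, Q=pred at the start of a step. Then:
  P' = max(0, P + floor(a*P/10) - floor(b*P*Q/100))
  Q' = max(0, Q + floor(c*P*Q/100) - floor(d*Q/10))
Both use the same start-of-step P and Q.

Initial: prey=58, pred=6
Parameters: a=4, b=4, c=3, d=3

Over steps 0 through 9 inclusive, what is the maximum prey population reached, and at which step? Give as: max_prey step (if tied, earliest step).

Step 1: prey: 58+23-13=68; pred: 6+10-1=15
Step 2: prey: 68+27-40=55; pred: 15+30-4=41
Step 3: prey: 55+22-90=0; pred: 41+67-12=96
Step 4: prey: 0+0-0=0; pred: 96+0-28=68
Step 5: prey: 0+0-0=0; pred: 68+0-20=48
Step 6: prey: 0+0-0=0; pred: 48+0-14=34
Step 7: prey: 0+0-0=0; pred: 34+0-10=24
Step 8: prey: 0+0-0=0; pred: 24+0-7=17
Step 9: prey: 0+0-0=0; pred: 17+0-5=12
Max prey = 68 at step 1

Answer: 68 1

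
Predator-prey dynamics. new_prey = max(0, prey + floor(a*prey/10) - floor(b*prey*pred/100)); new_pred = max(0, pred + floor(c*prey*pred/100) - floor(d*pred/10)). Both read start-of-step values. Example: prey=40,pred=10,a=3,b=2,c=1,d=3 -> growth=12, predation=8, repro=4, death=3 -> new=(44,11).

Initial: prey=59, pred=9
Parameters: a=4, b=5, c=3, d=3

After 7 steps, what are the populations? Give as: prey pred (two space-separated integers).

Answer: 0 17

Derivation:
Step 1: prey: 59+23-26=56; pred: 9+15-2=22
Step 2: prey: 56+22-61=17; pred: 22+36-6=52
Step 3: prey: 17+6-44=0; pred: 52+26-15=63
Step 4: prey: 0+0-0=0; pred: 63+0-18=45
Step 5: prey: 0+0-0=0; pred: 45+0-13=32
Step 6: prey: 0+0-0=0; pred: 32+0-9=23
Step 7: prey: 0+0-0=0; pred: 23+0-6=17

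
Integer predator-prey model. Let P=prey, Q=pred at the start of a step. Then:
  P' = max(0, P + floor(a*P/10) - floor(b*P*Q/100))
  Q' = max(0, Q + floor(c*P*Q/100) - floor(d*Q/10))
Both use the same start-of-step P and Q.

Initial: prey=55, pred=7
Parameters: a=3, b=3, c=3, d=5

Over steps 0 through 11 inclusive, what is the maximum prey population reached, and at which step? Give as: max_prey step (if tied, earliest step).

Answer: 60 1

Derivation:
Step 1: prey: 55+16-11=60; pred: 7+11-3=15
Step 2: prey: 60+18-27=51; pred: 15+27-7=35
Step 3: prey: 51+15-53=13; pred: 35+53-17=71
Step 4: prey: 13+3-27=0; pred: 71+27-35=63
Step 5: prey: 0+0-0=0; pred: 63+0-31=32
Step 6: prey: 0+0-0=0; pred: 32+0-16=16
Step 7: prey: 0+0-0=0; pred: 16+0-8=8
Step 8: prey: 0+0-0=0; pred: 8+0-4=4
Step 9: prey: 0+0-0=0; pred: 4+0-2=2
Step 10: prey: 0+0-0=0; pred: 2+0-1=1
Step 11: prey: 0+0-0=0; pred: 1+0-0=1
Max prey = 60 at step 1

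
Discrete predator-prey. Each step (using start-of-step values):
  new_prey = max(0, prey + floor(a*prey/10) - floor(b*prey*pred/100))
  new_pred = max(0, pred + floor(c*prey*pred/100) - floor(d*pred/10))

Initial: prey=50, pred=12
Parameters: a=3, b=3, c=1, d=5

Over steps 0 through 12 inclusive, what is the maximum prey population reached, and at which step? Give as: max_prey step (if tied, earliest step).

Answer: 74 12

Derivation:
Step 1: prey: 50+15-18=47; pred: 12+6-6=12
Step 2: prey: 47+14-16=45; pred: 12+5-6=11
Step 3: prey: 45+13-14=44; pred: 11+4-5=10
Step 4: prey: 44+13-13=44; pred: 10+4-5=9
Step 5: prey: 44+13-11=46; pred: 9+3-4=8
Step 6: prey: 46+13-11=48; pred: 8+3-4=7
Step 7: prey: 48+14-10=52; pred: 7+3-3=7
Step 8: prey: 52+15-10=57; pred: 7+3-3=7
Step 9: prey: 57+17-11=63; pred: 7+3-3=7
Step 10: prey: 63+18-13=68; pred: 7+4-3=8
Step 11: prey: 68+20-16=72; pred: 8+5-4=9
Step 12: prey: 72+21-19=74; pred: 9+6-4=11
Max prey = 74 at step 12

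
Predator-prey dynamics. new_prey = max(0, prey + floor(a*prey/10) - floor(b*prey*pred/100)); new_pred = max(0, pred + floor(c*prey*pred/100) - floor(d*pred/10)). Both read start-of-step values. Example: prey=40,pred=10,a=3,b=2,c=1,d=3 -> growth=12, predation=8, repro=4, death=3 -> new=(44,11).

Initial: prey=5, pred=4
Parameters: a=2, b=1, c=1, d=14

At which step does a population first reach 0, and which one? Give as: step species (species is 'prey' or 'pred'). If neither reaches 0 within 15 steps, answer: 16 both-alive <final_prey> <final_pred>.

Step 1: prey: 5+1-0=6; pred: 4+0-5=0
First extinction: pred at step 1

Answer: 1 pred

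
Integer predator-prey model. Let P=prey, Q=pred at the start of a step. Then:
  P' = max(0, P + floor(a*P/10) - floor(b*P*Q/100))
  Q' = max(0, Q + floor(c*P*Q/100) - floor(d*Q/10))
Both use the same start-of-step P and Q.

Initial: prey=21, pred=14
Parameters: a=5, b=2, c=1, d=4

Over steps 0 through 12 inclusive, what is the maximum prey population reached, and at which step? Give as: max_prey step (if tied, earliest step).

Step 1: prey: 21+10-5=26; pred: 14+2-5=11
Step 2: prey: 26+13-5=34; pred: 11+2-4=9
Step 3: prey: 34+17-6=45; pred: 9+3-3=9
Step 4: prey: 45+22-8=59; pred: 9+4-3=10
Step 5: prey: 59+29-11=77; pred: 10+5-4=11
Step 6: prey: 77+38-16=99; pred: 11+8-4=15
Step 7: prey: 99+49-29=119; pred: 15+14-6=23
Step 8: prey: 119+59-54=124; pred: 23+27-9=41
Step 9: prey: 124+62-101=85; pred: 41+50-16=75
Step 10: prey: 85+42-127=0; pred: 75+63-30=108
Step 11: prey: 0+0-0=0; pred: 108+0-43=65
Step 12: prey: 0+0-0=0; pred: 65+0-26=39
Max prey = 124 at step 8

Answer: 124 8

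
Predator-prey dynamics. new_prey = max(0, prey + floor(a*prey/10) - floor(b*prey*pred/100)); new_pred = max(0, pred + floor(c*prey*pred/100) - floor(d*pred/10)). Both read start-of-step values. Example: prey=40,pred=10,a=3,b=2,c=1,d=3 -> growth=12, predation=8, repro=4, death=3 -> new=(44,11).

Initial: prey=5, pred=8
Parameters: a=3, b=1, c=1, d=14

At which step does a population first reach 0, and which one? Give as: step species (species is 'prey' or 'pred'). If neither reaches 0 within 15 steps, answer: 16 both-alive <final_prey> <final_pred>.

Answer: 1 pred

Derivation:
Step 1: prey: 5+1-0=6; pred: 8+0-11=0
First extinction: pred at step 1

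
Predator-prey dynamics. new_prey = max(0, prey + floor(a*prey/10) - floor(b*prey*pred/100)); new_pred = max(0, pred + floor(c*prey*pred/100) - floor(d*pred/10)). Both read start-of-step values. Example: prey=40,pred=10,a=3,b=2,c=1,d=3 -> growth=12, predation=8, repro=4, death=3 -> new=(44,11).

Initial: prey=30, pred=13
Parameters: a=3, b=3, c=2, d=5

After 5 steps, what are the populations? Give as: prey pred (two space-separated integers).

Answer: 17 11

Derivation:
Step 1: prey: 30+9-11=28; pred: 13+7-6=14
Step 2: prey: 28+8-11=25; pred: 14+7-7=14
Step 3: prey: 25+7-10=22; pred: 14+7-7=14
Step 4: prey: 22+6-9=19; pred: 14+6-7=13
Step 5: prey: 19+5-7=17; pred: 13+4-6=11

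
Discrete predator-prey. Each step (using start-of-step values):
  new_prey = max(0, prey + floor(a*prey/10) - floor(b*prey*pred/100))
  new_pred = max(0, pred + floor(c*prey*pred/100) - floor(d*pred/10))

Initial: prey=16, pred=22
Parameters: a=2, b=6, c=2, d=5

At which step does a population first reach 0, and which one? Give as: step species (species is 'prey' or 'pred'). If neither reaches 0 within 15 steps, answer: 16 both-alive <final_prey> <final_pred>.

Step 1: prey: 16+3-21=0; pred: 22+7-11=18
First extinction: prey at step 1

Answer: 1 prey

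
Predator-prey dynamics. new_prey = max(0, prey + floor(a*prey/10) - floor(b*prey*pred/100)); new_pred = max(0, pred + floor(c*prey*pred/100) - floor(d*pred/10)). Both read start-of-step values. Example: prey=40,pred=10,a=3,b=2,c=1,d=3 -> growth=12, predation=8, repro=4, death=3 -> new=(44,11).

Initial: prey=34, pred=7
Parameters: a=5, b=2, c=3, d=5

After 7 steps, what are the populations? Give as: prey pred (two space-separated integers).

Step 1: prey: 34+17-4=47; pred: 7+7-3=11
Step 2: prey: 47+23-10=60; pred: 11+15-5=21
Step 3: prey: 60+30-25=65; pred: 21+37-10=48
Step 4: prey: 65+32-62=35; pred: 48+93-24=117
Step 5: prey: 35+17-81=0; pred: 117+122-58=181
Step 6: prey: 0+0-0=0; pred: 181+0-90=91
Step 7: prey: 0+0-0=0; pred: 91+0-45=46

Answer: 0 46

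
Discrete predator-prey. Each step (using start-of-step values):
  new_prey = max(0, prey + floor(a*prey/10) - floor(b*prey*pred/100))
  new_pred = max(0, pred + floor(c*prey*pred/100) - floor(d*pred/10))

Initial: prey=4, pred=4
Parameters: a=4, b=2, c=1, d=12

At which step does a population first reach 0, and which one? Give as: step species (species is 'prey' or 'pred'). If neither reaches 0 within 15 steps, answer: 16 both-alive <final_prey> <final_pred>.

Answer: 1 pred

Derivation:
Step 1: prey: 4+1-0=5; pred: 4+0-4=0
First extinction: pred at step 1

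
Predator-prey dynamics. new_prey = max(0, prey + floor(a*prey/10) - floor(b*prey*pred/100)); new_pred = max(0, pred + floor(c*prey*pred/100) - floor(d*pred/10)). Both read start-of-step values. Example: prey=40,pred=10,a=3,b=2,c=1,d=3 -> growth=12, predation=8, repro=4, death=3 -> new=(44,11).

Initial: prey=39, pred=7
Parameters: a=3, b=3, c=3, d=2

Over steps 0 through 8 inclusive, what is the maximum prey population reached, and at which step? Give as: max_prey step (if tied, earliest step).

Answer: 42 1

Derivation:
Step 1: prey: 39+11-8=42; pred: 7+8-1=14
Step 2: prey: 42+12-17=37; pred: 14+17-2=29
Step 3: prey: 37+11-32=16; pred: 29+32-5=56
Step 4: prey: 16+4-26=0; pred: 56+26-11=71
Step 5: prey: 0+0-0=0; pred: 71+0-14=57
Step 6: prey: 0+0-0=0; pred: 57+0-11=46
Step 7: prey: 0+0-0=0; pred: 46+0-9=37
Step 8: prey: 0+0-0=0; pred: 37+0-7=30
Max prey = 42 at step 1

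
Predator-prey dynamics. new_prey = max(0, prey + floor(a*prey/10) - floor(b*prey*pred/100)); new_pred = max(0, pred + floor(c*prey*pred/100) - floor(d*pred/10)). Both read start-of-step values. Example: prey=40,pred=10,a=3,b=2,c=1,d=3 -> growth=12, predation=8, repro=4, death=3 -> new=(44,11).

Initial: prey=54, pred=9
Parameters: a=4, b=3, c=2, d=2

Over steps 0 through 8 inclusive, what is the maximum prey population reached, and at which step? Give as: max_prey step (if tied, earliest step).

Answer: 61 1

Derivation:
Step 1: prey: 54+21-14=61; pred: 9+9-1=17
Step 2: prey: 61+24-31=54; pred: 17+20-3=34
Step 3: prey: 54+21-55=20; pred: 34+36-6=64
Step 4: prey: 20+8-38=0; pred: 64+25-12=77
Step 5: prey: 0+0-0=0; pred: 77+0-15=62
Step 6: prey: 0+0-0=0; pred: 62+0-12=50
Step 7: prey: 0+0-0=0; pred: 50+0-10=40
Step 8: prey: 0+0-0=0; pred: 40+0-8=32
Max prey = 61 at step 1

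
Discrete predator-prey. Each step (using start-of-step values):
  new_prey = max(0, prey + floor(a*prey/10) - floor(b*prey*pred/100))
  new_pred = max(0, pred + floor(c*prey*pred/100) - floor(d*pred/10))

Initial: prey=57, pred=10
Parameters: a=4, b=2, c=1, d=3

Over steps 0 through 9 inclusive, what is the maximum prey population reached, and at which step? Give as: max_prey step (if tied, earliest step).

Answer: 84 3

Derivation:
Step 1: prey: 57+22-11=68; pred: 10+5-3=12
Step 2: prey: 68+27-16=79; pred: 12+8-3=17
Step 3: prey: 79+31-26=84; pred: 17+13-5=25
Step 4: prey: 84+33-42=75; pred: 25+21-7=39
Step 5: prey: 75+30-58=47; pred: 39+29-11=57
Step 6: prey: 47+18-53=12; pred: 57+26-17=66
Step 7: prey: 12+4-15=1; pred: 66+7-19=54
Step 8: prey: 1+0-1=0; pred: 54+0-16=38
Step 9: prey: 0+0-0=0; pred: 38+0-11=27
Max prey = 84 at step 3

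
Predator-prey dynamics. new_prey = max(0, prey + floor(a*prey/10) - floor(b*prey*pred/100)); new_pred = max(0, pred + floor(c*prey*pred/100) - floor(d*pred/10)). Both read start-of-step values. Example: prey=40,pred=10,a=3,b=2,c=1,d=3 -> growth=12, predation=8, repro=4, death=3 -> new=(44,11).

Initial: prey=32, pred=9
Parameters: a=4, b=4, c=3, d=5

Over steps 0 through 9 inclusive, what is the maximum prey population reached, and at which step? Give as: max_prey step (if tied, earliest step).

Step 1: prey: 32+12-11=33; pred: 9+8-4=13
Step 2: prey: 33+13-17=29; pred: 13+12-6=19
Step 3: prey: 29+11-22=18; pred: 19+16-9=26
Step 4: prey: 18+7-18=7; pred: 26+14-13=27
Step 5: prey: 7+2-7=2; pred: 27+5-13=19
Step 6: prey: 2+0-1=1; pred: 19+1-9=11
Step 7: prey: 1+0-0=1; pred: 11+0-5=6
Step 8: prey: 1+0-0=1; pred: 6+0-3=3
Step 9: prey: 1+0-0=1; pred: 3+0-1=2
Max prey = 33 at step 1

Answer: 33 1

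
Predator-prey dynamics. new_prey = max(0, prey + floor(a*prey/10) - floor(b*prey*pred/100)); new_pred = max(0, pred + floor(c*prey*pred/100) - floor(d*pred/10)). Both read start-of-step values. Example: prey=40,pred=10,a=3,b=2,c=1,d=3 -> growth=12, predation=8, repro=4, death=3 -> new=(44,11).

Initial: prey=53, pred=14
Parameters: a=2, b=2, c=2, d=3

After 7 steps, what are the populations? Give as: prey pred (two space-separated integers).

Step 1: prey: 53+10-14=49; pred: 14+14-4=24
Step 2: prey: 49+9-23=35; pred: 24+23-7=40
Step 3: prey: 35+7-28=14; pred: 40+28-12=56
Step 4: prey: 14+2-15=1; pred: 56+15-16=55
Step 5: prey: 1+0-1=0; pred: 55+1-16=40
Step 6: prey: 0+0-0=0; pred: 40+0-12=28
Step 7: prey: 0+0-0=0; pred: 28+0-8=20

Answer: 0 20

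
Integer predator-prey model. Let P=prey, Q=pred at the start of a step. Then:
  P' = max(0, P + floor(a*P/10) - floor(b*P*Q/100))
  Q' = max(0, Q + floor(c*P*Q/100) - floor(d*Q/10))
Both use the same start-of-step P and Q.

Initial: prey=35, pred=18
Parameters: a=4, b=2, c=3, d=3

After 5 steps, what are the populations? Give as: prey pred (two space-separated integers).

Answer: 0 59

Derivation:
Step 1: prey: 35+14-12=37; pred: 18+18-5=31
Step 2: prey: 37+14-22=29; pred: 31+34-9=56
Step 3: prey: 29+11-32=8; pred: 56+48-16=88
Step 4: prey: 8+3-14=0; pred: 88+21-26=83
Step 5: prey: 0+0-0=0; pred: 83+0-24=59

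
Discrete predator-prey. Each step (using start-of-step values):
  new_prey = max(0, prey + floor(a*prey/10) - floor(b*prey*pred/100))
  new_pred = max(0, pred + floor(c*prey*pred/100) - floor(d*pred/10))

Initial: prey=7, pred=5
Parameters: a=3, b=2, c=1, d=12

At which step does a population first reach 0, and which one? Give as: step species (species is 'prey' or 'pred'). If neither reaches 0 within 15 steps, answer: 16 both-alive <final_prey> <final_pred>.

Answer: 1 pred

Derivation:
Step 1: prey: 7+2-0=9; pred: 5+0-6=0
First extinction: pred at step 1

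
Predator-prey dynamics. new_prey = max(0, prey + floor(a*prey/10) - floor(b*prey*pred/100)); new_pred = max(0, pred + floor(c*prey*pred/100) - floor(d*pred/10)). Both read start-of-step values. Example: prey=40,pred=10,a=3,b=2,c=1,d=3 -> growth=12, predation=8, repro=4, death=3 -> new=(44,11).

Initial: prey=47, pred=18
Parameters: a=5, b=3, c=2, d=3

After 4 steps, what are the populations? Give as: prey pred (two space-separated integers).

Step 1: prey: 47+23-25=45; pred: 18+16-5=29
Step 2: prey: 45+22-39=28; pred: 29+26-8=47
Step 3: prey: 28+14-39=3; pred: 47+26-14=59
Step 4: prey: 3+1-5=0; pred: 59+3-17=45

Answer: 0 45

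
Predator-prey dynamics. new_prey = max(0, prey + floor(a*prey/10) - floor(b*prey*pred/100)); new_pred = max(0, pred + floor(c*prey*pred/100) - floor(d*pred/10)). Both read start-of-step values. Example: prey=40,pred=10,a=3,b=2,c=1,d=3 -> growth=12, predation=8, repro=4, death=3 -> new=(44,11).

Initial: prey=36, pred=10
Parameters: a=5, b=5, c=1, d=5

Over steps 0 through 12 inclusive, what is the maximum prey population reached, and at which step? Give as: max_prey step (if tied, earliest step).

Step 1: prey: 36+18-18=36; pred: 10+3-5=8
Step 2: prey: 36+18-14=40; pred: 8+2-4=6
Step 3: prey: 40+20-12=48; pred: 6+2-3=5
Step 4: prey: 48+24-12=60; pred: 5+2-2=5
Step 5: prey: 60+30-15=75; pred: 5+3-2=6
Step 6: prey: 75+37-22=90; pred: 6+4-3=7
Step 7: prey: 90+45-31=104; pred: 7+6-3=10
Step 8: prey: 104+52-52=104; pred: 10+10-5=15
Step 9: prey: 104+52-78=78; pred: 15+15-7=23
Step 10: prey: 78+39-89=28; pred: 23+17-11=29
Step 11: prey: 28+14-40=2; pred: 29+8-14=23
Step 12: prey: 2+1-2=1; pred: 23+0-11=12
Max prey = 104 at step 7

Answer: 104 7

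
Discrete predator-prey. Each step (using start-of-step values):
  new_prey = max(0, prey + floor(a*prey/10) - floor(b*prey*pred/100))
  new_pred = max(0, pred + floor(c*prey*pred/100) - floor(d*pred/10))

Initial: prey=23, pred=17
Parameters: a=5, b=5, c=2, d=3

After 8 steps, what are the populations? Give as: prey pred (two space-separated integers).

Answer: 4 4

Derivation:
Step 1: prey: 23+11-19=15; pred: 17+7-5=19
Step 2: prey: 15+7-14=8; pred: 19+5-5=19
Step 3: prey: 8+4-7=5; pred: 19+3-5=17
Step 4: prey: 5+2-4=3; pred: 17+1-5=13
Step 5: prey: 3+1-1=3; pred: 13+0-3=10
Step 6: prey: 3+1-1=3; pred: 10+0-3=7
Step 7: prey: 3+1-1=3; pred: 7+0-2=5
Step 8: prey: 3+1-0=4; pred: 5+0-1=4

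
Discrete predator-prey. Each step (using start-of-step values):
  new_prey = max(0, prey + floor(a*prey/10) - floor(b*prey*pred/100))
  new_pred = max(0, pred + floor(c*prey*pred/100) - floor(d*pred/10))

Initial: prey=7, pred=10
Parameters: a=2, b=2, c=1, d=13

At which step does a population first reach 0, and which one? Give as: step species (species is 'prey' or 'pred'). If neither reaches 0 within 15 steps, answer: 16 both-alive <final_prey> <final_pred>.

Answer: 1 pred

Derivation:
Step 1: prey: 7+1-1=7; pred: 10+0-13=0
First extinction: pred at step 1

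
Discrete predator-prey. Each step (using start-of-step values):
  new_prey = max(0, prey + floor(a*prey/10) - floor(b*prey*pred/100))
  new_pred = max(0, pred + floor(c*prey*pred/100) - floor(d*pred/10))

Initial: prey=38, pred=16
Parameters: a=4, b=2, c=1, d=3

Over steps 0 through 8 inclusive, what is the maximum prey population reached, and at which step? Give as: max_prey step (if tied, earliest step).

Answer: 43 2

Derivation:
Step 1: prey: 38+15-12=41; pred: 16+6-4=18
Step 2: prey: 41+16-14=43; pred: 18+7-5=20
Step 3: prey: 43+17-17=43; pred: 20+8-6=22
Step 4: prey: 43+17-18=42; pred: 22+9-6=25
Step 5: prey: 42+16-21=37; pred: 25+10-7=28
Step 6: prey: 37+14-20=31; pred: 28+10-8=30
Step 7: prey: 31+12-18=25; pred: 30+9-9=30
Step 8: prey: 25+10-15=20; pred: 30+7-9=28
Max prey = 43 at step 2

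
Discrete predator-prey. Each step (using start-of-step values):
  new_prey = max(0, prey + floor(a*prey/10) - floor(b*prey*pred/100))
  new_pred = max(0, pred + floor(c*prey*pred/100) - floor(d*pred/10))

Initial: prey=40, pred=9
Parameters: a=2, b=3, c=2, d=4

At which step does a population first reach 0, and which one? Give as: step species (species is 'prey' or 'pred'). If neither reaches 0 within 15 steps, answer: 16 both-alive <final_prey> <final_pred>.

Step 1: prey: 40+8-10=38; pred: 9+7-3=13
Step 2: prey: 38+7-14=31; pred: 13+9-5=17
Step 3: prey: 31+6-15=22; pred: 17+10-6=21
Step 4: prey: 22+4-13=13; pred: 21+9-8=22
Step 5: prey: 13+2-8=7; pred: 22+5-8=19
Step 6: prey: 7+1-3=5; pred: 19+2-7=14
Step 7: prey: 5+1-2=4; pred: 14+1-5=10
Step 8: prey: 4+0-1=3; pred: 10+0-4=6
Step 9: prey: 3+0-0=3; pred: 6+0-2=4
Step 10: prey: 3+0-0=3; pred: 4+0-1=3
Step 11: prey: 3+0-0=3; pred: 3+0-1=2
Step 12: prey: 3+0-0=3; pred: 2+0-0=2
Steps 13-15: state stable at prey=3, pred=2 (no change)
No extinction within 15 steps

Answer: 16 both-alive 3 2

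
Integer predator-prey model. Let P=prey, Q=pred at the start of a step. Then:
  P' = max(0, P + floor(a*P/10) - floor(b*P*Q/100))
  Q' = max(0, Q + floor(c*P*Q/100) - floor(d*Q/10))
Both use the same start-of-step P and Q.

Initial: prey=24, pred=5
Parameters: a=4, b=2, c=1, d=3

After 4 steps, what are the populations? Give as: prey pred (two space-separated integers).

Step 1: prey: 24+9-2=31; pred: 5+1-1=5
Step 2: prey: 31+12-3=40; pred: 5+1-1=5
Step 3: prey: 40+16-4=52; pred: 5+2-1=6
Step 4: prey: 52+20-6=66; pred: 6+3-1=8

Answer: 66 8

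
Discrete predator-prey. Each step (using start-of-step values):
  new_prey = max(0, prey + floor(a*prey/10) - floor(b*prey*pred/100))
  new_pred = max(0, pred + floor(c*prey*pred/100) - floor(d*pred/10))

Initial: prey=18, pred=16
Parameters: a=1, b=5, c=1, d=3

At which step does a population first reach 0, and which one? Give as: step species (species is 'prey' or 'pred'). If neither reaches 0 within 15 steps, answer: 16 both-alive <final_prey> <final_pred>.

Step 1: prey: 18+1-14=5; pred: 16+2-4=14
Step 2: prey: 5+0-3=2; pred: 14+0-4=10
Step 3: prey: 2+0-1=1; pred: 10+0-3=7
Step 4: prey: 1+0-0=1; pred: 7+0-2=5
Step 5: prey: 1+0-0=1; pred: 5+0-1=4
Step 6: prey: 1+0-0=1; pred: 4+0-1=3
Step 7: prey: 1+0-0=1; pred: 3+0-0=3
Steps 8-15: state stable at prey=1, pred=3 (no change)
No extinction within 15 steps

Answer: 16 both-alive 1 3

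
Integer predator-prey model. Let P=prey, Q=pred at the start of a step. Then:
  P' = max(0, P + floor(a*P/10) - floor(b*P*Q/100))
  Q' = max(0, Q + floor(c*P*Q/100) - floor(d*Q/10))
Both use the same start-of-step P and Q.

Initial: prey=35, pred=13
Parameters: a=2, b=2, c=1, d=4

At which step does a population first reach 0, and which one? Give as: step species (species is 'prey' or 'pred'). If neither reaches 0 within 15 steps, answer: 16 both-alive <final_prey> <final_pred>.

Step 1: prey: 35+7-9=33; pred: 13+4-5=12
Step 2: prey: 33+6-7=32; pred: 12+3-4=11
Step 3: prey: 32+6-7=31; pred: 11+3-4=10
Step 4: prey: 31+6-6=31; pred: 10+3-4=9
Step 5: prey: 31+6-5=32; pred: 9+2-3=8
Step 6: prey: 32+6-5=33; pred: 8+2-3=7
Step 7: prey: 33+6-4=35; pred: 7+2-2=7
Step 8: prey: 35+7-4=38; pred: 7+2-2=7
Step 9: prey: 38+7-5=40; pred: 7+2-2=7
Step 10: prey: 40+8-5=43; pred: 7+2-2=7
Step 11: prey: 43+8-6=45; pred: 7+3-2=8
Step 12: prey: 45+9-7=47; pred: 8+3-3=8
Step 13: prey: 47+9-7=49; pred: 8+3-3=8
Step 14: prey: 49+9-7=51; pred: 8+3-3=8
Step 15: prey: 51+10-8=53; pred: 8+4-3=9
No extinction within 15 steps

Answer: 16 both-alive 53 9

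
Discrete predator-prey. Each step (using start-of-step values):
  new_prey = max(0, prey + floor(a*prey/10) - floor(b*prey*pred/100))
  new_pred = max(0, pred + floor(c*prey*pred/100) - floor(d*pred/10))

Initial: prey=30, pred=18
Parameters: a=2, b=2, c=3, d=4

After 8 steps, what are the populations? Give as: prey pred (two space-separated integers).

Step 1: prey: 30+6-10=26; pred: 18+16-7=27
Step 2: prey: 26+5-14=17; pred: 27+21-10=38
Step 3: prey: 17+3-12=8; pred: 38+19-15=42
Step 4: prey: 8+1-6=3; pred: 42+10-16=36
Step 5: prey: 3+0-2=1; pred: 36+3-14=25
Step 6: prey: 1+0-0=1; pred: 25+0-10=15
Step 7: prey: 1+0-0=1; pred: 15+0-6=9
Step 8: prey: 1+0-0=1; pred: 9+0-3=6

Answer: 1 6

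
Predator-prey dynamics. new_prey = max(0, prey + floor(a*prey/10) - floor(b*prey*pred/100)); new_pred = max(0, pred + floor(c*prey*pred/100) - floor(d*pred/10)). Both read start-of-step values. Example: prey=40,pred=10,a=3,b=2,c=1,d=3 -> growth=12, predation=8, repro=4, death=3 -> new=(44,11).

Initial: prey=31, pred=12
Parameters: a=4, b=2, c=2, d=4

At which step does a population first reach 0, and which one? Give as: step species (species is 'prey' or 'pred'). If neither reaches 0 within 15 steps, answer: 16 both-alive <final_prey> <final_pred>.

Step 1: prey: 31+12-7=36; pred: 12+7-4=15
Step 2: prey: 36+14-10=40; pred: 15+10-6=19
Step 3: prey: 40+16-15=41; pred: 19+15-7=27
Step 4: prey: 41+16-22=35; pred: 27+22-10=39
Step 5: prey: 35+14-27=22; pred: 39+27-15=51
Step 6: prey: 22+8-22=8; pred: 51+22-20=53
Step 7: prey: 8+3-8=3; pred: 53+8-21=40
Step 8: prey: 3+1-2=2; pred: 40+2-16=26
Step 9: prey: 2+0-1=1; pred: 26+1-10=17
Step 10: prey: 1+0-0=1; pred: 17+0-6=11
Step 11: prey: 1+0-0=1; pred: 11+0-4=7
Step 12: prey: 1+0-0=1; pred: 7+0-2=5
Step 13: prey: 1+0-0=1; pred: 5+0-2=3
Step 14: prey: 1+0-0=1; pred: 3+0-1=2
Step 15: prey: 1+0-0=1; pred: 2+0-0=2
No extinction within 15 steps

Answer: 16 both-alive 1 2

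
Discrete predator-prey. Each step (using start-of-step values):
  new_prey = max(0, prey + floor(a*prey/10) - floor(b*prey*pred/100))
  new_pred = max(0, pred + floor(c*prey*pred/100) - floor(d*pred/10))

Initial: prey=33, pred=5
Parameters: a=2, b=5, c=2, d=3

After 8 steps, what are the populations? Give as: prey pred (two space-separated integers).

Step 1: prey: 33+6-8=31; pred: 5+3-1=7
Step 2: prey: 31+6-10=27; pred: 7+4-2=9
Step 3: prey: 27+5-12=20; pred: 9+4-2=11
Step 4: prey: 20+4-11=13; pred: 11+4-3=12
Step 5: prey: 13+2-7=8; pred: 12+3-3=12
Step 6: prey: 8+1-4=5; pred: 12+1-3=10
Step 7: prey: 5+1-2=4; pred: 10+1-3=8
Step 8: prey: 4+0-1=3; pred: 8+0-2=6

Answer: 3 6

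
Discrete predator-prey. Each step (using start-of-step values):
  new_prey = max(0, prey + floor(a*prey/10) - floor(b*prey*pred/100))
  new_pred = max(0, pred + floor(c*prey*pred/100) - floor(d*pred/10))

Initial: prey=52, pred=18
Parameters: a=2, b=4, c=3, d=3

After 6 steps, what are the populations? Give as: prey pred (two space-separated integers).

Answer: 0 15

Derivation:
Step 1: prey: 52+10-37=25; pred: 18+28-5=41
Step 2: prey: 25+5-41=0; pred: 41+30-12=59
Step 3: prey: 0+0-0=0; pred: 59+0-17=42
Step 4: prey: 0+0-0=0; pred: 42+0-12=30
Step 5: prey: 0+0-0=0; pred: 30+0-9=21
Step 6: prey: 0+0-0=0; pred: 21+0-6=15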